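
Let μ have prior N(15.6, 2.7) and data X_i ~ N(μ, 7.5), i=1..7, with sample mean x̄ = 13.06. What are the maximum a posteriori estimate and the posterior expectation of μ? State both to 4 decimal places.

μ_MAP = 13.7816, E[μ|data] = 13.7816

Posterior for μ is Normal. Precision-weighted mean: (1/2.7·15.6 + 7/7.5·13.06) / (1/2.7 + 7/7.5) = 13.7816.
A Normal posterior is symmetric, so mode = mean.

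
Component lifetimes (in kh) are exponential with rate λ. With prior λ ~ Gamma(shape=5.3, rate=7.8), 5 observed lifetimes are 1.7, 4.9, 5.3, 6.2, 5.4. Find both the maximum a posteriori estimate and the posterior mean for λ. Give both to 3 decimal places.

MAP = 0.297, posterior mean = 0.329

Σ times = 23.5. Posterior: Gamma(shape = 5.3+5 = 10.3, rate = 7.8+23.5 = 31.3).
Mode = (α−1)/β = 9.3/31.3 = 0.297.
Mean = α/β = 10.3/31.3 = 0.329.
Right-skewed posterior ⇒ mode < mean.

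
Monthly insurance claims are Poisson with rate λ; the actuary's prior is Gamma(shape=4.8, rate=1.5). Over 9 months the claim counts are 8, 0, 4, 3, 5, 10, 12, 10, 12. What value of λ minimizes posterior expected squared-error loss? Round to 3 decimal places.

6.552

Σ counts = 64. Posterior: Gamma(shape = 4.8+64 = 68.8, rate = 1.5+9 = 10.5).
Mode = (α−1)/β = 67.8/10.5 = 6.457.
Mean = α/β = 68.8/10.5 = 6.552.
Squared-error loss ⇒ the optimal estimator is the posterior mean.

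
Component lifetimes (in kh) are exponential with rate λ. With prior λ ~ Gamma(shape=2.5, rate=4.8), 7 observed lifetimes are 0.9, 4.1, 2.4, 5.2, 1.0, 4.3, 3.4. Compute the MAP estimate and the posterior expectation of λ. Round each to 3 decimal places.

Σ times = 21.3. Posterior: Gamma(shape = 2.5+7 = 9.5, rate = 4.8+21.3 = 26.1).
Mode = (α−1)/β = 8.5/26.1 = 0.326.
Mean = α/β = 9.5/26.1 = 0.364.

MAP = 0.326; posterior mean = 0.364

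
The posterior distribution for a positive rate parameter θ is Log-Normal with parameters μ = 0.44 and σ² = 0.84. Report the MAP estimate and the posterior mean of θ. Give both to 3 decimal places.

Mode = exp(μ − σ²) = exp(-0.40) = 0.670.
Mean = exp(μ + σ²/2) = exp(0.860) = 2.363.
The posterior is right-skewed, so the mean exceeds the mode.

θ_MAP = 0.670, E[θ|data] = 2.363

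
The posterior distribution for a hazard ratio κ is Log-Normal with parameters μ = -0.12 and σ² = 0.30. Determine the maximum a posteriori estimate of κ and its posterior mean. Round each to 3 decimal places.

MAP = 0.657; posterior mean = 1.030

Mode = exp(μ − σ²) = exp(-0.42) = 0.657.
Mean = exp(μ + σ²/2) = exp(0.030) = 1.030.
Mean > mode: the posterior has a right tail.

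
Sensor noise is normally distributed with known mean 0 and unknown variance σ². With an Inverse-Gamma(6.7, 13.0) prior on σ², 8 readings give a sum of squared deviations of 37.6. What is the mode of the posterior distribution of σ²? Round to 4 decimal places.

2.7179

Posterior: Inverse-Gamma(shape = 6.7+8/2 = 10.7, scale = 13.0+37.6/2 = 31.8).
Mode = β/(α+1) = 31.8/11.7 = 2.7179.
Mean = β/(α−1) = 31.8/9.7 = 3.2784.
This is the posterior mode — the MAP estimate.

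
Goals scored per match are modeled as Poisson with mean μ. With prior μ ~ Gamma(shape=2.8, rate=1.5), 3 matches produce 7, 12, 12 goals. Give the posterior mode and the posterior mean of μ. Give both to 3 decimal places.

Σ counts = 31. Posterior: Gamma(shape = 2.8+31 = 33.8, rate = 1.5+3 = 4.5).
Mode = (α−1)/β = 32.8/4.5 = 7.289.
Mean = α/β = 33.8/4.5 = 7.511.
Mean > mode: the posterior has a right tail.

MAP = 7.289; posterior mean = 7.511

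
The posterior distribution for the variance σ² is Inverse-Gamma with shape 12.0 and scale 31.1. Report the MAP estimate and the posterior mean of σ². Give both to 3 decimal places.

MAP estimate = 2.392, posterior mean = 2.827

Mode = β/(α+1) = 31.1/13.0 = 2.392.
Mean = β/(α−1) = 31.1/11.0 = 2.827.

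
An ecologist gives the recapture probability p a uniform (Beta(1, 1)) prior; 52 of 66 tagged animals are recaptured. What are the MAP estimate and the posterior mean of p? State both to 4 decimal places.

Posterior: Beta(1+52, 1+14) = Beta(53, 15).
Mode = (53−1)/(53+15−2) = 52/66 = 0.7879.
Mean = 53/(53+15) = 53/68 = 0.7794.

p_MAP = 0.7879, E[p|data] = 0.7794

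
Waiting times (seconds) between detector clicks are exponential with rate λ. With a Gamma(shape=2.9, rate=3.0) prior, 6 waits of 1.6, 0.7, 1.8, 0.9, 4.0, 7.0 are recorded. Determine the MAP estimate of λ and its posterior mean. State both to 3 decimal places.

MAP = 0.416; posterior mean = 0.468

Σ times = 16.0. Posterior: Gamma(shape = 2.9+6 = 8.9, rate = 3.0+16.0 = 19.0).
Mode = (α−1)/β = 7.9/19.0 = 0.416.
Mean = α/β = 8.9/19.0 = 0.468.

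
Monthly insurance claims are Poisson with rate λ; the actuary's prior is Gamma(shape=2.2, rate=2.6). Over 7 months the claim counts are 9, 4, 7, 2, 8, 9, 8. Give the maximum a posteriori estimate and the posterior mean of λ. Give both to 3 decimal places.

Σ counts = 47. Posterior: Gamma(shape = 2.2+47 = 49.2, rate = 2.6+7 = 9.6).
Mode = (α−1)/β = 48.2/9.6 = 5.021.
Mean = α/β = 49.2/9.6 = 5.125.
Mean > mode: the posterior has a right tail.

MAP = 5.021, posterior mean = 5.125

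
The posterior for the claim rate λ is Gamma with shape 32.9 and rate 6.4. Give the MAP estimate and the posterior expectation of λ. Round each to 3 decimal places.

Mode = (α−1)/β = 31.9/6.4 = 4.984.
Mean = α/β = 32.9/6.4 = 5.141.

MAP = 4.984; posterior mean = 5.141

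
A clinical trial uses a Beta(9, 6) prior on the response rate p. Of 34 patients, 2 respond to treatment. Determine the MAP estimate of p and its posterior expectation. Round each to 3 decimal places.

MAP = 0.213, posterior mean = 0.224

Posterior: Beta(9+2, 6+32) = Beta(11, 38).
Mode = (11−1)/(11+38−2) = 10/47 = 0.213.
Mean = 11/(11+38) = 11/49 = 0.224.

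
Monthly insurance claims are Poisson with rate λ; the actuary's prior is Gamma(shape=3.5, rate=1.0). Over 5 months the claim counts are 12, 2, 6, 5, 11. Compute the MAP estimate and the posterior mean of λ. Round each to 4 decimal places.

Σ counts = 36. Posterior: Gamma(shape = 3.5+36 = 39.5, rate = 1.0+5 = 6.0).
Mode = (α−1)/β = 38.5/6.0 = 6.4167.
Mean = α/β = 39.5/6.0 = 6.5833.

MAP = 6.4167; posterior mean = 6.5833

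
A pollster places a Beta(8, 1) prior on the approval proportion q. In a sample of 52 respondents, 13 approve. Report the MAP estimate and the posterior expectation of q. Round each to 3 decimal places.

MAP = 0.339; posterior mean = 0.344

Posterior: Beta(8+13, 1+39) = Beta(21, 40).
Mode = (21−1)/(21+40−2) = 20/59 = 0.339.
Mean = 21/(21+40) = 21/61 = 0.344.
The mean is pulled above the mode by the posterior's right skew.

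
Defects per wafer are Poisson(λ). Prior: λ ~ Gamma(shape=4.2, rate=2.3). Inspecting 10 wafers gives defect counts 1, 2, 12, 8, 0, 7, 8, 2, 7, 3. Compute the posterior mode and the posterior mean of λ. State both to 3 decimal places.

Σ counts = 50. Posterior: Gamma(shape = 4.2+50 = 54.2, rate = 2.3+10 = 12.3).
Mode = (α−1)/β = 53.2/12.3 = 4.325.
Mean = α/β = 54.2/12.3 = 4.407.

MAP: 4.325. Posterior mean: 4.407.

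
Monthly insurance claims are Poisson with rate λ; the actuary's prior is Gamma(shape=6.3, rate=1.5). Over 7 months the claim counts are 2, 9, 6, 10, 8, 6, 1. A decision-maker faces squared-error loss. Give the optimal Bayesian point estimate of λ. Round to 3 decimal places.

Σ counts = 42. Posterior: Gamma(shape = 6.3+42 = 48.3, rate = 1.5+7 = 8.5).
Mode = (α−1)/β = 47.3/8.5 = 5.565.
Mean = α/β = 48.3/8.5 = 5.682.
Squared-error loss ⇒ the optimal estimator is the posterior mean.

5.682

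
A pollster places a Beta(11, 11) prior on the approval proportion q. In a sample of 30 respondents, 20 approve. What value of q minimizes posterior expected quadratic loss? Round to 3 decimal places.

0.596

Posterior: Beta(11+20, 11+10) = Beta(31, 21).
Mode = (31−1)/(31+21−2) = 30/50 = 0.600.
Mean = 31/(31+21) = 31/52 = 0.596.
Quadratic loss ⇒ the optimal estimator is the posterior mean.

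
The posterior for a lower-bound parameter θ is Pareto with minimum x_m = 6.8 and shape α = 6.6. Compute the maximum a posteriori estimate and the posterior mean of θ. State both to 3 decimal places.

The Pareto density is strictly decreasing on [x_m, ∞), so the mode is x_m = 6.800.
Mean = α·x_m/(α−1) = 6.6·6.8/5.6 = 8.014.
The posterior is right-skewed, so the mean exceeds the mode.

MAP: 6.800. Posterior mean: 8.014.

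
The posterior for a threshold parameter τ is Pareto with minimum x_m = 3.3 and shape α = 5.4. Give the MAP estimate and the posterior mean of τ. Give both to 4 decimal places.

The Pareto density is strictly decreasing on [x_m, ∞), so the mode is x_m = 3.3000.
Mean = α·x_m/(α−1) = 5.4·3.3/4.4 = 4.0500.

MAP = 3.3000; posterior mean = 4.0500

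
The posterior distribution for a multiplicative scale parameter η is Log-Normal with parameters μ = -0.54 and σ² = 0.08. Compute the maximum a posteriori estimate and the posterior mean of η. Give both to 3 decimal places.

η_MAP = 0.538, E[η|data] = 0.607

Mode = exp(μ − σ²) = exp(-0.62) = 0.538.
Mean = exp(μ + σ²/2) = exp(-0.500) = 0.607.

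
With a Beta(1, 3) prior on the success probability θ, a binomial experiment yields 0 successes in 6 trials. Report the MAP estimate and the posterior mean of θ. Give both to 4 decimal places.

Posterior: Beta(1+0, 3+6) = Beta(1, 9).
Since α = 1 ≤ 1 and β > 1, the Beta density is monotone decreasing on [0,1]; the mode is at 0.
Mean = 1/(1+9) = 0.1000.

MAP: 0.0000. Posterior mean: 0.1000.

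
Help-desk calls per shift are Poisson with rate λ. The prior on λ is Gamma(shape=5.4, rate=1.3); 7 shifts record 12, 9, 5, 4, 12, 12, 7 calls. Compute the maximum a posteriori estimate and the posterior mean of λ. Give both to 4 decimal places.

MAP: 7.8795. Posterior mean: 8.0000.

Σ counts = 61. Posterior: Gamma(shape = 5.4+61 = 66.4, rate = 1.3+7 = 8.3).
Mode = (α−1)/β = 65.4/8.3 = 7.8795.
Mean = α/β = 66.4/8.3 = 8.0000.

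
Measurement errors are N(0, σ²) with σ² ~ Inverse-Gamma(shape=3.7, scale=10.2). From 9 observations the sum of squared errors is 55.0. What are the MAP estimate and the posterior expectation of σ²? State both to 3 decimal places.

MAP: 4.098. Posterior mean: 5.236.

Posterior: Inverse-Gamma(shape = 3.7+9/2 = 8.2, scale = 10.2+55.0/2 = 37.7).
Mode = β/(α+1) = 37.7/9.2 = 4.098.
Mean = β/(α−1) = 37.7/7.2 = 5.236.
Right-skewed posterior ⇒ mode < mean.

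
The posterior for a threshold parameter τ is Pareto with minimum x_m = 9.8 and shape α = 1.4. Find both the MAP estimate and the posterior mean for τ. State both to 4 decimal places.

The Pareto density is strictly decreasing on [x_m, ∞), so the mode is x_m = 9.8000.
Mean = α·x_m/(α−1) = 1.4·9.8/0.4 = 34.3000.

τ_MAP = 9.8000, E[τ|data] = 34.3000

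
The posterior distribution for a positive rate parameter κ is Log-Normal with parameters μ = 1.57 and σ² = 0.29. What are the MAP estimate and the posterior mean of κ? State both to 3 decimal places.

MAP = 3.597; posterior mean = 5.557

Mode = exp(μ − σ²) = exp(1.28) = 3.597.
Mean = exp(μ + σ²/2) = exp(1.715) = 5.557.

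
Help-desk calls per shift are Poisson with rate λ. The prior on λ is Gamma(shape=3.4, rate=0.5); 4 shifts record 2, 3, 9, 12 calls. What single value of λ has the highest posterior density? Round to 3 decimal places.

6.311

Σ counts = 26. Posterior: Gamma(shape = 3.4+26 = 29.4, rate = 0.5+4 = 4.5).
Mode = (α−1)/β = 28.4/4.5 = 6.311.
Mean = α/β = 29.4/4.5 = 6.533.
This is the posterior mode — the MAP estimate.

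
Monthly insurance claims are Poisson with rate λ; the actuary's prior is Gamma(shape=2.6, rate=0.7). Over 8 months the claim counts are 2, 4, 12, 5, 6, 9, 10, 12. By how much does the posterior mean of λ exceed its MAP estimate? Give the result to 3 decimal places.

0.115

Σ counts = 60. Posterior: Gamma(shape = 2.6+60 = 62.6, rate = 0.7+8 = 8.7).
Mode = (α−1)/β = 61.6/8.7 = 7.080.
Mean = α/β = 62.6/8.7 = 7.195.
Difference = 7.195 − 7.080 = 0.115.
Mean > mode: the posterior has a right tail.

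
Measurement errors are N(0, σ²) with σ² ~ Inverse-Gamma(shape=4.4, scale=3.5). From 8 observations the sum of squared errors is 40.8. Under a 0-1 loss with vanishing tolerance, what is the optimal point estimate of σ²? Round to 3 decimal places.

2.543

Posterior: Inverse-Gamma(shape = 4.4+8/2 = 8.4, scale = 3.5+40.8/2 = 23.9).
Mode = β/(α+1) = 23.9/9.4 = 2.543.
Mean = β/(α−1) = 23.9/7.4 = 3.230.
This is the posterior mode — the MAP estimate.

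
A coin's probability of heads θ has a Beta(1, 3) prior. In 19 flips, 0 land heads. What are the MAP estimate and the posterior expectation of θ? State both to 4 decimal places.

Posterior: Beta(1+0, 3+19) = Beta(1, 22).
Since α = 1 ≤ 1 and β > 1, the Beta density is monotone decreasing on [0,1]; the mode is at 0.
Mean = 1/(1+22) = 0.0435.

MAP = 0.0000, posterior mean = 0.0435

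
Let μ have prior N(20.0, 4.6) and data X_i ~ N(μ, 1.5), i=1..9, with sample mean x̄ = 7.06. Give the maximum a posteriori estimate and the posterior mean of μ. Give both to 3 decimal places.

Posterior for μ is Normal. Precision-weighted mean: (1/4.6·20.0 + 9/1.5·7.06) / (1/4.6 + 9/1.5) = 7.512.
A Normal posterior is symmetric, so mode = mean.

MAP: 7.512. Posterior mean: 7.512.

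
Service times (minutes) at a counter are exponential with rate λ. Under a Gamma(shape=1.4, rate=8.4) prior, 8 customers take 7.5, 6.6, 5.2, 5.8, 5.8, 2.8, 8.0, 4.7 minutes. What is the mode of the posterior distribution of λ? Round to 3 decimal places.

Σ times = 46.4. Posterior: Gamma(shape = 1.4+8 = 9.4, rate = 8.4+46.4 = 54.8).
Mode = (α−1)/β = 8.4/54.8 = 0.153.
Mean = α/β = 9.4/54.8 = 0.172.
This is the posterior mode — the MAP estimate.

0.153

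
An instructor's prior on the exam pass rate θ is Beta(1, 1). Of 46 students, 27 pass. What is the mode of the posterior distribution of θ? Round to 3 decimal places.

Posterior: Beta(1+27, 1+19) = Beta(28, 20).
Mode = (28−1)/(28+20−2) = 27/46 = 0.587.
With a flat prior the MAP equals the MLE, 27/46.
Mean = 28/(28+20) = 28/48 = 0.583.
This is the posterior mode — the MAP estimate.

0.587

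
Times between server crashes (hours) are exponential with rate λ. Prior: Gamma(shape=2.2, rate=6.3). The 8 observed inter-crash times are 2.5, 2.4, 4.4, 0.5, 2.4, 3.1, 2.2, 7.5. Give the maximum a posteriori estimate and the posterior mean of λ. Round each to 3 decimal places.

maximum a posteriori estimate = 0.294, posterior mean = 0.326

Σ times = 25.0. Posterior: Gamma(shape = 2.2+8 = 10.2, rate = 6.3+25.0 = 31.3).
Mode = (α−1)/β = 9.2/31.3 = 0.294.
Mean = α/β = 10.2/31.3 = 0.326.
Right-skewed posterior ⇒ mode < mean.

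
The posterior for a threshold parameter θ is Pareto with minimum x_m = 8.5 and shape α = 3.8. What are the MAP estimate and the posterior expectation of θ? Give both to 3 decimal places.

The Pareto density is strictly decreasing on [x_m, ∞), so the mode is x_m = 8.500.
Mean = α·x_m/(α−1) = 3.8·8.5/2.8 = 11.536.
Mean > mode: the posterior has a right tail.

MAP estimate = 8.500, posterior expectation = 11.536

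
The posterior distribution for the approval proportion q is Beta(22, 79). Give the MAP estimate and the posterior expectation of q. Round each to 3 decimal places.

Mode = (22−1)/(22+79−2) = 21/99 = 0.212.
Mean = 22/(22+79) = 22/101 = 0.218.

q_MAP = 0.212, E[q|data] = 0.218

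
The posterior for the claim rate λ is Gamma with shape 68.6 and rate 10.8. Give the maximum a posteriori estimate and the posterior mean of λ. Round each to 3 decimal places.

MAP = 6.259, posterior mean = 6.352

Mode = (α−1)/β = 67.6/10.8 = 6.259.
Mean = α/β = 68.6/10.8 = 6.352.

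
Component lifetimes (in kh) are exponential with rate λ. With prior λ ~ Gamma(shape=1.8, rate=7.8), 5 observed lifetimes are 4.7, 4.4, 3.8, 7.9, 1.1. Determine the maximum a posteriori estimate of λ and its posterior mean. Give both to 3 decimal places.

Σ times = 21.9. Posterior: Gamma(shape = 1.8+5 = 6.8, rate = 7.8+21.9 = 29.7).
Mode = (α−1)/β = 5.8/29.7 = 0.195.
Mean = α/β = 6.8/29.7 = 0.229.

λ_MAP = 0.195, E[λ|data] = 0.229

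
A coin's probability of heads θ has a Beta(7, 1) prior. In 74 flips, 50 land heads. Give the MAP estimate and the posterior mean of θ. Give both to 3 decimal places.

MAP = 0.700; posterior mean = 0.695

Posterior: Beta(7+50, 1+24) = Beta(57, 25).
Mode = (57−1)/(57+25−2) = 56/80 = 0.700.
Mean = 57/(57+25) = 57/82 = 0.695.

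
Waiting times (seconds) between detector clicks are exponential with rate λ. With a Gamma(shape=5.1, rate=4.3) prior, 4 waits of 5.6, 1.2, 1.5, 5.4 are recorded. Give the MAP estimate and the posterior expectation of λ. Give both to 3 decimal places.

Σ times = 13.7. Posterior: Gamma(shape = 5.1+4 = 9.1, rate = 4.3+13.7 = 18.0).
Mode = (α−1)/β = 8.1/18.0 = 0.450.
Mean = α/β = 9.1/18.0 = 0.506.

MAP estimate = 0.450, posterior expectation = 0.506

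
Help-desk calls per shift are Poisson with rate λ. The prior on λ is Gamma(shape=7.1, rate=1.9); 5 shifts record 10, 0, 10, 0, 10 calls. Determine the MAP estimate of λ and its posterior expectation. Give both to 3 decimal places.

Σ counts = 30. Posterior: Gamma(shape = 7.1+30 = 37.1, rate = 1.9+5 = 6.9).
Mode = (α−1)/β = 36.1/6.9 = 5.232.
Mean = α/β = 37.1/6.9 = 5.377.

MAP = 5.232; posterior mean = 5.377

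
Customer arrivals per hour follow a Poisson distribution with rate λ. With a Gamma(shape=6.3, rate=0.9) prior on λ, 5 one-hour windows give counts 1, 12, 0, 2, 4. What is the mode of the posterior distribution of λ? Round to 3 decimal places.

4.119

Σ counts = 19. Posterior: Gamma(shape = 6.3+19 = 25.3, rate = 0.9+5 = 5.9).
Mode = (α−1)/β = 24.3/5.9 = 4.119.
Mean = α/β = 25.3/5.9 = 4.288.
This is the posterior mode — the MAP estimate.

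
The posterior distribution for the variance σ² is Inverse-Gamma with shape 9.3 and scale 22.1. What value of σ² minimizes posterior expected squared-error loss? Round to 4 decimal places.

Mode = β/(α+1) = 22.1/10.3 = 2.1456.
Mean = β/(α−1) = 22.1/8.3 = 2.6627.
Squared-error loss ⇒ the optimal estimator is the posterior mean.

2.6627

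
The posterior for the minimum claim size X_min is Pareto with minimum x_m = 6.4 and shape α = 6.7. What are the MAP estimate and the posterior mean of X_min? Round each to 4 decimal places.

MAP = 6.4000, posterior mean = 7.5228

The Pareto density is strictly decreasing on [x_m, ∞), so the mode is x_m = 6.4000.
Mean = α·x_m/(α−1) = 6.7·6.4/5.7 = 7.5228.
Mean > mode: the posterior has a right tail.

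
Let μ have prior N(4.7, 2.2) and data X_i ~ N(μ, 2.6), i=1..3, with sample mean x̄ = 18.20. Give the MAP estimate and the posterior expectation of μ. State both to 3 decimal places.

Posterior for μ is Normal. Precision-weighted mean: (1/2.2·4.7 + 3/2.6·18.20) / (1/2.2 + 3/2.6) = 14.385.
A Normal posterior is symmetric, so mode = mean.

μ_MAP = 14.385, E[μ|data] = 14.385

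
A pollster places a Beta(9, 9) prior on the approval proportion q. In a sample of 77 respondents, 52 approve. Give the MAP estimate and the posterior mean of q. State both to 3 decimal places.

MAP = 0.645; posterior mean = 0.642

Posterior: Beta(9+52, 9+25) = Beta(61, 34).
Mode = (61−1)/(61+34−2) = 60/93 = 0.645.
Mean = 61/(61+34) = 61/95 = 0.642.
Mode > mean: the posterior has a left tail.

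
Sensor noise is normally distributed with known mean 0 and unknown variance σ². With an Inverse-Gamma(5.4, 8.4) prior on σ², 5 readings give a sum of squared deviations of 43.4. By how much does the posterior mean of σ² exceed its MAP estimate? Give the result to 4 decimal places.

Posterior: Inverse-Gamma(shape = 5.4+5/2 = 7.9, scale = 8.4+43.4/2 = 30.1).
Mode = β/(α+1) = 30.1/8.9 = 3.3820.
Mean = β/(α−1) = 30.1/6.9 = 4.3623.
Difference = 4.3623 − 3.3820 = 0.9803.
The mean is pulled above the mode by the posterior's right skew.

0.9803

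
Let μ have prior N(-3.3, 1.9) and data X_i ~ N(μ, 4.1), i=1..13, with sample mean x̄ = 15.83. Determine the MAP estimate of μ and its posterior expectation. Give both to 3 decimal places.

MAP = 13.107; posterior mean = 13.107

Posterior for μ is Normal. Precision-weighted mean: (1/1.9·-3.3 + 13/4.1·15.83) / (1/1.9 + 13/4.1) = 13.107.
A Normal posterior is symmetric, so mode = mean.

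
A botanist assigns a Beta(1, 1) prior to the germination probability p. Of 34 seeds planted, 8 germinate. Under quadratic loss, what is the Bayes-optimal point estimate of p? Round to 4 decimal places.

Posterior: Beta(1+8, 1+26) = Beta(9, 27).
Mode = (9−1)/(9+27−2) = 8/34 = 0.2353.
With a flat prior the MAP equals the MLE, 8/34.
Mean = 9/(9+27) = 9/36 = 0.2500.
Quadratic loss ⇒ the optimal estimator is the posterior mean.

0.2500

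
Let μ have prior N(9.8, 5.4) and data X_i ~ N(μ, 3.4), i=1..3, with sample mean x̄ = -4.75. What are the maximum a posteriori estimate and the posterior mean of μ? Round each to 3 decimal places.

Posterior for μ is Normal. Precision-weighted mean: (1/5.4·9.8 + 3/3.4·-4.75) / (1/5.4 + 3/3.4) = -2.226.
A Normal posterior is symmetric, so mode = mean.

μ_MAP = -2.226, E[μ|data] = -2.226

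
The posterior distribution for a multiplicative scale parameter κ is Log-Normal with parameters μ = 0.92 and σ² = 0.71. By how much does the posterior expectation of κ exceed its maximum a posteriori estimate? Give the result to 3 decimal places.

2.345

Mode = exp(μ − σ²) = exp(0.21) = 1.234.
Mean = exp(μ + σ²/2) = exp(1.275) = 3.579.
Difference = 3.579 − 1.234 = 2.345.
Right-skewed posterior ⇒ mode < mean.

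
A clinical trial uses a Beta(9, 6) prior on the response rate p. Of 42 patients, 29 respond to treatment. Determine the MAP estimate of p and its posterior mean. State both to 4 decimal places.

Posterior: Beta(9+29, 6+13) = Beta(38, 19).
Mode = (38−1)/(38+19−2) = 37/55 = 0.6727.
Mean = 38/(38+19) = 38/57 = 0.6667.

MAP = 0.6727, posterior mean = 0.6667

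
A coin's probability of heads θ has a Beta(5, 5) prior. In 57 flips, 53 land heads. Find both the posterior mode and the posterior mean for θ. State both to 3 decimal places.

MAP = 0.877, posterior mean = 0.866

Posterior: Beta(5+53, 5+4) = Beta(58, 9).
Mode = (58−1)/(58+9−2) = 57/65 = 0.877.
Mean = 58/(58+9) = 58/67 = 0.866.
Mode > mean: the posterior has a left tail.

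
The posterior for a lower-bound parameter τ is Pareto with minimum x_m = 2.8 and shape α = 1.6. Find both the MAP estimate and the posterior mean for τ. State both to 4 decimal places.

MAP = 2.8000; posterior mean = 7.4667

The Pareto density is strictly decreasing on [x_m, ∞), so the mode is x_m = 2.8000.
Mean = α·x_m/(α−1) = 1.6·2.8/0.6 = 7.4667.
The mean is pulled above the mode by the posterior's right skew.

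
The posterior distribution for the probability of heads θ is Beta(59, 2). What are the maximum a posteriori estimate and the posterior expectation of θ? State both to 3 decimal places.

MAP = 0.983; posterior mean = 0.967

Mode = (59−1)/(59+2−2) = 58/59 = 0.983.
Mean = 59/(59+2) = 59/61 = 0.967.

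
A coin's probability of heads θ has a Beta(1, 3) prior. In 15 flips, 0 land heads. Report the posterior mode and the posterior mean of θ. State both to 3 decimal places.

Posterior: Beta(1+0, 3+15) = Beta(1, 18).
Since α = 1 ≤ 1 and β > 1, the Beta density is monotone decreasing on [0,1]; the mode is at 0.
Mean = 1/(1+18) = 0.053.
The posterior is right-skewed, so the mean exceeds the mode.

MAP = 0.000, posterior mean = 0.053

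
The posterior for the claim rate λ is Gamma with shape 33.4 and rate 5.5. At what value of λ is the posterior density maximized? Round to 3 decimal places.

Mode = (α−1)/β = 32.4/5.5 = 5.891.
Mean = α/β = 33.4/5.5 = 6.073.
This is the posterior mode — the MAP estimate.

5.891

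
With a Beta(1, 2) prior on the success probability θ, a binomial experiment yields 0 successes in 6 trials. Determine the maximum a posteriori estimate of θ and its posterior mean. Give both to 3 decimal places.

θ_MAP = 0.000, E[θ|data] = 0.111

Posterior: Beta(1+0, 2+6) = Beta(1, 8).
Since α = 1 ≤ 1 and β > 1, the Beta density is monotone decreasing on [0,1]; the mode is at 0.
Mean = 1/(1+8) = 0.111.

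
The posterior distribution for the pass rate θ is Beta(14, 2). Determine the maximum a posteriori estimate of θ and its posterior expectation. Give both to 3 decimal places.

MAP: 0.929. Posterior mean: 0.875.

Mode = (14−1)/(14+2−2) = 13/14 = 0.929.
Mean = 14/(14+2) = 14/16 = 0.875.
The posterior is left-skewed, so the mode exceeds the mean.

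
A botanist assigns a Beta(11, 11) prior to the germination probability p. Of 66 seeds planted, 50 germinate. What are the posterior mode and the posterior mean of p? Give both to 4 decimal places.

Posterior: Beta(11+50, 11+16) = Beta(61, 27).
Mode = (61−1)/(61+27−2) = 60/86 = 0.6977.
Mean = 61/(61+27) = 61/88 = 0.6932.

posterior mode = 0.6977, posterior mean = 0.6932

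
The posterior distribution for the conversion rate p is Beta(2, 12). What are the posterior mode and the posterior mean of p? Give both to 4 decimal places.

p_MAP = 0.0833, E[p|data] = 0.1429

Mode = (2−1)/(2+12−2) = 1/12 = 0.0833.
Mean = 2/(2+12) = 2/14 = 0.1429.
The mean is pulled above the mode by the posterior's right skew.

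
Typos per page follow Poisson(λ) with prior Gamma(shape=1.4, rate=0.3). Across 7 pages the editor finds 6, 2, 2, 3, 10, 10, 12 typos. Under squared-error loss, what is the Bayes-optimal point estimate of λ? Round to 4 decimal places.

6.3562

Σ counts = 45. Posterior: Gamma(shape = 1.4+45 = 46.4, rate = 0.3+7 = 7.3).
Mode = (α−1)/β = 45.4/7.3 = 6.2192.
Mean = α/β = 46.4/7.3 = 6.3562.
Squared-error loss ⇒ the optimal estimator is the posterior mean.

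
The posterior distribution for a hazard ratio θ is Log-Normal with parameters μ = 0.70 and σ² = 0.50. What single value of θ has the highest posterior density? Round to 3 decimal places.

1.221

Mode = exp(μ − σ²) = exp(0.20) = 1.221.
Mean = exp(μ + σ²/2) = exp(0.950) = 2.586.
This is the posterior mode — the MAP estimate.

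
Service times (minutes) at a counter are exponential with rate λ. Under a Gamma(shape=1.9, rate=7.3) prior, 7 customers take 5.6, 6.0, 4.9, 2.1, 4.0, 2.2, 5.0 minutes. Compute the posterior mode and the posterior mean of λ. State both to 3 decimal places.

Σ times = 29.8. Posterior: Gamma(shape = 1.9+7 = 8.9, rate = 7.3+29.8 = 37.1).
Mode = (α−1)/β = 7.9/37.1 = 0.213.
Mean = α/β = 8.9/37.1 = 0.240.

MAP: 0.213. Posterior mean: 0.240.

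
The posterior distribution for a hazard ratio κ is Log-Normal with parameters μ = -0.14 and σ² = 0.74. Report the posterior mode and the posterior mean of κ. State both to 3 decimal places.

Mode = exp(μ − σ²) = exp(-0.88) = 0.415.
Mean = exp(μ + σ²/2) = exp(0.230) = 1.259.
Mean > mode: the posterior has a right tail.

MAP: 0.415. Posterior mean: 1.259.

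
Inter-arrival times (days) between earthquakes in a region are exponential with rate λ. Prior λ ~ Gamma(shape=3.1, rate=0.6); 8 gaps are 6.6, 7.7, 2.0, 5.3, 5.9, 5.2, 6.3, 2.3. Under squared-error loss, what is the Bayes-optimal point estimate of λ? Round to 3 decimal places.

Σ times = 41.3. Posterior: Gamma(shape = 3.1+8 = 11.1, rate = 0.6+41.3 = 41.9).
Mode = (α−1)/β = 10.1/41.9 = 0.241.
Mean = α/β = 11.1/41.9 = 0.265.
Squared-error loss ⇒ the optimal estimator is the posterior mean.

0.265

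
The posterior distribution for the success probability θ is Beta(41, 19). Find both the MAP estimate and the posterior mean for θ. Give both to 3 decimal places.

Mode = (41−1)/(41+19−2) = 40/58 = 0.690.
Mean = 41/(41+19) = 41/60 = 0.683.

MAP = 0.690, posterior mean = 0.683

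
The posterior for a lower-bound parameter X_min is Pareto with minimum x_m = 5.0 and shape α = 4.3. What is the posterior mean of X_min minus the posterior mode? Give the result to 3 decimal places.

The Pareto density is strictly decreasing on [x_m, ∞), so the mode is x_m = 5.000.
Mean = α·x_m/(α−1) = 4.3·5.0/3.3 = 6.515.
Difference = 6.515 − 5.000 = 1.515.

1.515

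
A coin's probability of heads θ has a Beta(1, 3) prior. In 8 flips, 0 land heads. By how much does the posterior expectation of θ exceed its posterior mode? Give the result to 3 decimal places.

Posterior: Beta(1+0, 3+8) = Beta(1, 11).
Since α = 1 ≤ 1 and β > 1, the Beta density is monotone decreasing on [0,1]; the mode is at 0.
Mean = 1/(1+11) = 0.083.
Difference = 0.083 − 0.000 = 0.083.
The posterior is right-skewed, so the mean exceeds the mode.

0.083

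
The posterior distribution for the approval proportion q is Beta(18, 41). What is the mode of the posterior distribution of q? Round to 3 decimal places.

Mode = (18−1)/(18+41−2) = 17/57 = 0.298.
Mean = 18/(18+41) = 18/59 = 0.305.
This is the posterior mode — the MAP estimate.

0.298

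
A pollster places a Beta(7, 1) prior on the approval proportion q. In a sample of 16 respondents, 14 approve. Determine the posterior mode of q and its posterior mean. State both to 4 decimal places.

Posterior: Beta(7+14, 1+2) = Beta(21, 3).
Mode = (21−1)/(21+3−2) = 20/22 = 0.9091.
Mean = 21/(21+3) = 21/24 = 0.8750.

MAP = 0.9091; posterior mean = 0.8750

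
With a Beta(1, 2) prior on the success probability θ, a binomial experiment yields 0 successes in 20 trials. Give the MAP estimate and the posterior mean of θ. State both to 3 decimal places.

Posterior: Beta(1+0, 2+20) = Beta(1, 22).
Since α = 1 ≤ 1 and β > 1, the Beta density is monotone decreasing on [0,1]; the mode is at 0.
Mean = 1/(1+22) = 0.043.
The mean is pulled above the mode by the posterior's right skew.

MAP: 0.000. Posterior mean: 0.043.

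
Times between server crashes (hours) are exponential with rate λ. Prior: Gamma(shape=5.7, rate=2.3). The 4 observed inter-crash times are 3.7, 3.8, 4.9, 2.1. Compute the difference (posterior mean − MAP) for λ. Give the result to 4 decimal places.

Σ times = 14.5. Posterior: Gamma(shape = 5.7+4 = 9.7, rate = 2.3+14.5 = 16.8).
Mode = (α−1)/β = 8.7/16.8 = 0.5179.
Mean = α/β = 9.7/16.8 = 0.5774.
Difference = 0.5774 − 0.5179 = 0.0595.

0.0595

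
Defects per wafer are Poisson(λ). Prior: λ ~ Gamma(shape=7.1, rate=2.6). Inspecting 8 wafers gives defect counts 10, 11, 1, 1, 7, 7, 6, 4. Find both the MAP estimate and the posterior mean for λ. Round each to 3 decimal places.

Σ counts = 47. Posterior: Gamma(shape = 7.1+47 = 54.1, rate = 2.6+8 = 10.6).
Mode = (α−1)/β = 53.1/10.6 = 5.009.
Mean = α/β = 54.1/10.6 = 5.104.
The posterior is right-skewed, so the mean exceeds the mode.

MAP = 5.009, posterior mean = 5.104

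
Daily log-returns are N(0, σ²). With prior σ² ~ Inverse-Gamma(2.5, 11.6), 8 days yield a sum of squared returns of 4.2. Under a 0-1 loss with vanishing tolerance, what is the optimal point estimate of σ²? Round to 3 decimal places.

1.827

Posterior: Inverse-Gamma(shape = 2.5+8/2 = 6.5, scale = 11.6+4.2/2 = 13.7).
Mode = β/(α+1) = 13.7/7.5 = 1.827.
Mean = β/(α−1) = 13.7/5.5 = 2.491.
This is the posterior mode — the MAP estimate.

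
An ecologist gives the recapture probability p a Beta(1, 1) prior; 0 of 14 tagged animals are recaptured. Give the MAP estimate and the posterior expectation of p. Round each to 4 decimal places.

Posterior: Beta(1+0, 1+14) = Beta(1, 15).
Since α = 1 ≤ 1 and β > 1, the Beta density is monotone decreasing on [0,1]; the mode is at 0.
Mean = 1/(1+15) = 0.0625.
The mean is pulled above the mode by the posterior's right skew.

MAP estimate = 0.0000, posterior expectation = 0.0625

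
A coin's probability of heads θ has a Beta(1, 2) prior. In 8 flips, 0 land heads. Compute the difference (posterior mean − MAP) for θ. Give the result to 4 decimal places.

Posterior: Beta(1+0, 2+8) = Beta(1, 10).
Since α = 1 ≤ 1 and β > 1, the Beta density is monotone decreasing on [0,1]; the mode is at 0.
Mean = 1/(1+10) = 0.0909.
Difference = 0.0909 − 0.0000 = 0.0909.

0.0909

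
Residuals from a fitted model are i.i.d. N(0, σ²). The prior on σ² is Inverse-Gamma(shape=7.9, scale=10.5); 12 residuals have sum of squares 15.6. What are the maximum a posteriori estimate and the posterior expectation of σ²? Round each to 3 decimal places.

MAP: 1.228. Posterior mean: 1.419.

Posterior: Inverse-Gamma(shape = 7.9+12/2 = 13.9, scale = 10.5+15.6/2 = 18.3).
Mode = β/(α+1) = 18.3/14.9 = 1.228.
Mean = β/(α−1) = 18.3/12.9 = 1.419.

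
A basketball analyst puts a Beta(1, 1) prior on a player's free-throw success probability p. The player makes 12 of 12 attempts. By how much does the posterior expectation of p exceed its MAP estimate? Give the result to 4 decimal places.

Posterior: Beta(1+12, 1+0) = Beta(13, 1).
Since β = 1 ≤ 1 and α > 1, the Beta density is monotone increasing on [0,1]; the mode is at 1.
Mean = 13/(13+1) = 0.9286.
Difference = 0.9286 − 1.0000 = -0.0714.

-0.0714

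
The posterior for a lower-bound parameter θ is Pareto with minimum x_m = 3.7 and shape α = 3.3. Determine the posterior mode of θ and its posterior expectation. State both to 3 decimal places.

The Pareto density is strictly decreasing on [x_m, ∞), so the mode is x_m = 3.700.
Mean = α·x_m/(α−1) = 3.3·3.7/2.3 = 5.309.
The mean is pulled above the mode by the posterior's right skew.

MAP: 3.700. Posterior mean: 5.309.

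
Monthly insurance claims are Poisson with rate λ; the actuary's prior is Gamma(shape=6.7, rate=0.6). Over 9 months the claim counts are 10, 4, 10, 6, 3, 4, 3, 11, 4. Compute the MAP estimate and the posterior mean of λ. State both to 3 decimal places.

Σ counts = 55. Posterior: Gamma(shape = 6.7+55 = 61.7, rate = 0.6+9 = 9.6).
Mode = (α−1)/β = 60.7/9.6 = 6.323.
Mean = α/β = 61.7/9.6 = 6.427.
The posterior is right-skewed, so the mean exceeds the mode.

λ_MAP = 6.323, E[λ|data] = 6.427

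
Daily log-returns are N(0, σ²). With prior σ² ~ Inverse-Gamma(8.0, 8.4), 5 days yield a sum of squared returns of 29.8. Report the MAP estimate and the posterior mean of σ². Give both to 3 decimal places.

MAP = 2.026, posterior mean = 2.453

Posterior: Inverse-Gamma(shape = 8.0+5/2 = 10.5, scale = 8.4+29.8/2 = 23.3).
Mode = β/(α+1) = 23.3/11.5 = 2.026.
Mean = β/(α−1) = 23.3/9.5 = 2.453.
Right-skewed posterior ⇒ mode < mean.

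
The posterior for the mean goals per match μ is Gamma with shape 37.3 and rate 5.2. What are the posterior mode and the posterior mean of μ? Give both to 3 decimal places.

μ_MAP = 6.981, E[μ|data] = 7.173

Mode = (α−1)/β = 36.3/5.2 = 6.981.
Mean = α/β = 37.3/5.2 = 7.173.
Mean > mode: the posterior has a right tail.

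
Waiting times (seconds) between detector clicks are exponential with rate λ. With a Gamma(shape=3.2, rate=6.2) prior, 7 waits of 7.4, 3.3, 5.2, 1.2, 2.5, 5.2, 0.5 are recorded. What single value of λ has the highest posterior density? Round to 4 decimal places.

Σ times = 25.3. Posterior: Gamma(shape = 3.2+7 = 10.2, rate = 6.2+25.3 = 31.5).
Mode = (α−1)/β = 9.2/31.5 = 0.2921.
Mean = α/β = 10.2/31.5 = 0.3238.
This is the posterior mode — the MAP estimate.

0.2921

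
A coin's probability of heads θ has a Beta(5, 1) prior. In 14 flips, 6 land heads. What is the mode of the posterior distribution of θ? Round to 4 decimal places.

0.5556

Posterior: Beta(5+6, 1+8) = Beta(11, 9).
Mode = (11−1)/(11+9−2) = 10/18 = 0.5556.
Mean = 11/(11+9) = 11/20 = 0.5500.
This is the posterior mode — the MAP estimate.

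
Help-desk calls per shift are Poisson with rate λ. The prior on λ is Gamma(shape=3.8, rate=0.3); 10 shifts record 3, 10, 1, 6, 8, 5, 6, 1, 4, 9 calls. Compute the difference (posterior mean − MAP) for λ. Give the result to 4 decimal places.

Σ counts = 53. Posterior: Gamma(shape = 3.8+53 = 56.8, rate = 0.3+10 = 10.3).
Mode = (α−1)/β = 55.8/10.3 = 5.4175.
Mean = α/β = 56.8/10.3 = 5.5146.
Difference = 5.5146 − 5.4175 = 0.0971.
The mean is pulled above the mode by the posterior's right skew.

0.0971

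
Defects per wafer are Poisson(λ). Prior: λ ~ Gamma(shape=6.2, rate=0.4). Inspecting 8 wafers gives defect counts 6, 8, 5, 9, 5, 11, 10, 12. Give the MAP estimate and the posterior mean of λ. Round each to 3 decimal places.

Σ counts = 66. Posterior: Gamma(shape = 6.2+66 = 72.2, rate = 0.4+8 = 8.4).
Mode = (α−1)/β = 71.2/8.4 = 8.476.
Mean = α/β = 72.2/8.4 = 8.595.

λ_MAP = 8.476, E[λ|data] = 8.595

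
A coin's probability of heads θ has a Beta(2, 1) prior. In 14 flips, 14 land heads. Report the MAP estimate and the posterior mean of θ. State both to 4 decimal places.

MAP estimate = 1.0000, posterior mean = 0.9412

Posterior: Beta(2+14, 1+0) = Beta(16, 1).
Since β = 1 ≤ 1 and α > 1, the Beta density is monotone increasing on [0,1]; the mode is at 1.
Mean = 16/(16+1) = 0.9412.
Mode > mean: the posterior has a left tail.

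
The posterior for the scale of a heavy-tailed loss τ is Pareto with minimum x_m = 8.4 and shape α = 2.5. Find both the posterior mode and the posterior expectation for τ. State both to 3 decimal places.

MAP = 8.400; posterior mean = 14.000

The Pareto density is strictly decreasing on [x_m, ∞), so the mode is x_m = 8.400.
Mean = α·x_m/(α−1) = 2.5·8.4/1.5 = 14.000.
The posterior is right-skewed, so the mean exceeds the mode.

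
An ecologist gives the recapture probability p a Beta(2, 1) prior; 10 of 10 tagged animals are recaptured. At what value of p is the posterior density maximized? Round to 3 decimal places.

Posterior: Beta(2+10, 1+0) = Beta(12, 1).
Since β = 1 ≤ 1 and α > 1, the Beta density is monotone increasing on [0,1]; the mode is at 1.
Mean = 12/(12+1) = 0.923.
This is the posterior mode — the MAP estimate.

1.000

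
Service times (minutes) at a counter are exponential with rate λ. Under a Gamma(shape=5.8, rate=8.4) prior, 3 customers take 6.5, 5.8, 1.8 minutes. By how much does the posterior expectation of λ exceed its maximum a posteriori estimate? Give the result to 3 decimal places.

0.044

Σ times = 14.1. Posterior: Gamma(shape = 5.8+3 = 8.8, rate = 8.4+14.1 = 22.5).
Mode = (α−1)/β = 7.8/22.5 = 0.347.
Mean = α/β = 8.8/22.5 = 0.391.
Difference = 0.391 − 0.347 = 0.044.
The posterior is right-skewed, so the mean exceeds the mode.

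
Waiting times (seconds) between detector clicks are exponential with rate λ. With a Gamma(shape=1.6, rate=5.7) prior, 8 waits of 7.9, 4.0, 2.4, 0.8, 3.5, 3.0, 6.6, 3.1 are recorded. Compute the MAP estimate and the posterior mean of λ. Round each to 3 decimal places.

Σ times = 31.3. Posterior: Gamma(shape = 1.6+8 = 9.6, rate = 5.7+31.3 = 37.0).
Mode = (α−1)/β = 8.6/37.0 = 0.232.
Mean = α/β = 9.6/37.0 = 0.259.
Right-skewed posterior ⇒ mode < mean.

λ_MAP = 0.232, E[λ|data] = 0.259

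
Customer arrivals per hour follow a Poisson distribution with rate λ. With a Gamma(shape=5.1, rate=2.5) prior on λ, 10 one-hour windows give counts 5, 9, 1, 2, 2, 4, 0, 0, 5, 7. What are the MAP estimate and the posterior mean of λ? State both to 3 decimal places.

Σ counts = 35. Posterior: Gamma(shape = 5.1+35 = 40.1, rate = 2.5+10 = 12.5).
Mode = (α−1)/β = 39.1/12.5 = 3.128.
Mean = α/β = 40.1/12.5 = 3.208.

MAP = 3.128, posterior mean = 3.208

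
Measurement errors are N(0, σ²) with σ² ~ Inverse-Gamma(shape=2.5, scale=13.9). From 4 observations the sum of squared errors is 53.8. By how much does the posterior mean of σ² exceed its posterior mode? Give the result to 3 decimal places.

Posterior: Inverse-Gamma(shape = 2.5+4/2 = 4.5, scale = 13.9+53.8/2 = 40.8).
Mode = β/(α+1) = 40.8/5.5 = 7.418.
Mean = β/(α−1) = 40.8/3.5 = 11.657.
Difference = 11.657 − 7.418 = 4.239.
The mean is pulled above the mode by the posterior's right skew.

4.239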